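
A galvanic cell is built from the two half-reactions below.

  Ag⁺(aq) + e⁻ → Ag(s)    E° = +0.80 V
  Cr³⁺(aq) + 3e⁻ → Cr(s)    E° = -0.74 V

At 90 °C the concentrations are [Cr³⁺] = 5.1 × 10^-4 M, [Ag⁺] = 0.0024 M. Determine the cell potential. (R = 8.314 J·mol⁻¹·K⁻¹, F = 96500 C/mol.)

The Ag⁺/Ag couple has the higher reduction potential and acts as the cathode, so E°_cell = +0.80 − (-0.74) = 1.54 V.
Balancing electrons gives n = 3; the reaction quotient is Q = [Cr³⁺]/[Ag⁺]^3 = 3.69 × 10^4.
E = E° − (RT/nF) ln Q = 1.54 − (8.314×363)/(3×96500) × (10.516) = 1.540 − 0.110 = 1.430 V.

1.43 V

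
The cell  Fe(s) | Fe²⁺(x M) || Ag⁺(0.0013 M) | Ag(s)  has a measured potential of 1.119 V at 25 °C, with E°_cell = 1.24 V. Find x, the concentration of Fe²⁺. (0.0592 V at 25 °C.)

From the Nernst equation, log Q = n(E° − E)/0.0592 = 2(1.24 − 1.119)/0.0592 = 4.088, so Q = 1.22 × 10^4.
With Q = [Fe²⁺]/[Ag⁺]^2 and the known concentrations, [Fe²⁺] in the numerator gives [Fe²⁺] = 0.021 M.

0.021 M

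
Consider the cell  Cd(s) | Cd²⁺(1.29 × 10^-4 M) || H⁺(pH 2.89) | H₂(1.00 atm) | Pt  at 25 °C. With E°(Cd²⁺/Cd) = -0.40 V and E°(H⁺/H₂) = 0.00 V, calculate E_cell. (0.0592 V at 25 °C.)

0.34 V

The hydrogen couple is the cathode, so E°_cell = 0.40 V; n = 2.
[H⁺] = 10^(−2.89) = 0.0013 M, and Q = [Cd²⁺]·P(H₂) / [H⁺]^2 = 77.7.
E = E° − (0.0592/2) log Q = 0.40 − (0.0592/2)(1.891) = 0.344 V.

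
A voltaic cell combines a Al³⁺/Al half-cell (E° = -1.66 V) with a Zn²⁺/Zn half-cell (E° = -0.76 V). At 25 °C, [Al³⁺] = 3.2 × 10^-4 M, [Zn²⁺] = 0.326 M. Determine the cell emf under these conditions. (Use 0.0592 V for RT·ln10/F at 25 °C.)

The Zn²⁺/Zn couple has the higher reduction potential and acts as the cathode, so E°_cell = -0.76 − (-1.66) = 0.90 V.
Balancing electrons gives n = 6; the reaction quotient is Q = [Al³⁺]^2/[Zn²⁺]^3 = 2.96 × 10^-6.
At 25 °C, E = E° − (0.0592/n) log Q = 0.90 − (0.0592/6)(-5.529) = 0.900 + 0.055 = 0.955 V.

0.955 V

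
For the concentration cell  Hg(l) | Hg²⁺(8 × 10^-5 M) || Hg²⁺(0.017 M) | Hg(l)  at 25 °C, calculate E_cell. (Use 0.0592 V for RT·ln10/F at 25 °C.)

0.069 V

Both half-cells are Hg²⁺/Hg, so E°_cell = 0. The concentrated side is the cathode; the cell reaction moves Hg²⁺ from high to low concentration with n = 2.
Q = [Hg²⁺]_dilute/[Hg²⁺]_conc = 8 × 10^-5/0.017 = 0.00471.
E = 0 − (0.0592/2) log Q = −(0.0592/2)(-2.327) = 0.0689 V.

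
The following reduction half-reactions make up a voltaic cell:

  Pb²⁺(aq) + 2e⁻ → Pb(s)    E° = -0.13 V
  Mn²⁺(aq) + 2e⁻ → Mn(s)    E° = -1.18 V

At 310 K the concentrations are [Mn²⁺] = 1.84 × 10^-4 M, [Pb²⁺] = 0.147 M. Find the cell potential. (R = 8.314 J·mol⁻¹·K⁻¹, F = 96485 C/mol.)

The Pb²⁺/Pb couple has the higher reduction potential and acts as the cathode, so E°_cell = -0.13 − (-1.18) = 1.05 V.
Balancing electrons gives n = 2; the reaction quotient is Q = [Mn²⁺]/[Pb²⁺] = 0.00125.
E = E° − (RT/nF) ln Q = 1.05 − (8.314×310)/(2×96485) × (-6.683) = 1.050 + 0.089 = 1.139 V.

1.14 V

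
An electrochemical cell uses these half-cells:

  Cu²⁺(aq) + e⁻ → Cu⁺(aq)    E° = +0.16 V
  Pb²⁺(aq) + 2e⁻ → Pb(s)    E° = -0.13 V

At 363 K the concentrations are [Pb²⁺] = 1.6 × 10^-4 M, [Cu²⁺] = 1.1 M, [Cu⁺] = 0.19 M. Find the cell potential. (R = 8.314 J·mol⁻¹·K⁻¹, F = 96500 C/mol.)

The Cu²⁺/Cu⁺ couple has the higher reduction potential and acts as the cathode, so E°_cell = +0.16 − (-0.13) = 0.29 V.
Balancing electrons gives n = 2; the reaction quotient is Q = [Pb²⁺]·[Cu⁺]^2/[Cu²⁺]^2 = 4.77 × 10^-6.
E = E° − (RT/nF) ln Q = 0.29 − (8.314×363)/(2×96500) × (-12.252) = 0.290 + 0.192 = 0.482 V.

0.482 V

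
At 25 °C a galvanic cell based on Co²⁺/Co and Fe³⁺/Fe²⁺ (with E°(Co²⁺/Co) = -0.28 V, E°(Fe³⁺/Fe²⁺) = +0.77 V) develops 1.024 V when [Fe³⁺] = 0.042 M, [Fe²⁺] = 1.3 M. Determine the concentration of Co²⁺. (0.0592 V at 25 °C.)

0.0079 M

From the Nernst equation, log Q = n(E° − E)/0.0592 = 2(1.05 − 1.024)/0.0592 = 0.878, so Q = 7.56.
With Q = [Co²⁺]·[Fe²⁺]^2/[Fe³⁺]^2 and the known concentrations, [Co²⁺] in the numerator gives [Co²⁺] = 0.0079 M.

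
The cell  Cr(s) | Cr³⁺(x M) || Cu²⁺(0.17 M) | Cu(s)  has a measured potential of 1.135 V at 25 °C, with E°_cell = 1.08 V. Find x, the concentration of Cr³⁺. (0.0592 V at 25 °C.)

From the Nernst equation, log Q = n(E° − E)/0.0592 = 6(1.08 − 1.135)/0.0592 = -5.574, so Q = 2.66 × 10^-6.
With Q = [Cr³⁺]^2/[Cu²⁺]^3 and the known concentrations, [Cr³⁺]^2 in the numerator gives [Cr³⁺] = 1.1 × 10^-4 M.

1.1 × 10^-4 M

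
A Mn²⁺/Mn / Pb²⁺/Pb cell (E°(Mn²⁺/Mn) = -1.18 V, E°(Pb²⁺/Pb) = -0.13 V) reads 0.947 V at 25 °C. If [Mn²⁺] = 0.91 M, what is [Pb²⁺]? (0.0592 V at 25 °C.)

3 × 10^-4 M

From the Nernst equation, log Q = n(E° − E)/0.0592 = 2(1.05 − 0.947)/0.0592 = 3.480, so Q = 3020.
With Q = [Mn²⁺]/[Pb²⁺] and the known concentrations, [Pb²⁺] in the denominator gives [Pb²⁺] = 3 × 10^-4 M.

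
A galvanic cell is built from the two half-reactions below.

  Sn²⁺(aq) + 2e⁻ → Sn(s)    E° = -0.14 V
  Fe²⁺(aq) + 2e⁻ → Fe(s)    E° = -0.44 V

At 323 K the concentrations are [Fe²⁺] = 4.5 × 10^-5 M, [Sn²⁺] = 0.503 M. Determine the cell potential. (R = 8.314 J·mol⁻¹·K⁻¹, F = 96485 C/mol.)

The Sn²⁺/Sn couple has the higher reduction potential and acts as the cathode, so E°_cell = -0.14 − (-0.44) = 0.30 V.
Balancing electrons gives n = 2; the reaction quotient is Q = [Fe²⁺]/[Sn²⁺] = 8.95 × 10^-5.
E = E° − (RT/nF) ln Q = 0.30 − (8.314×323)/(2×96485) × (-9.322) = 0.300 + 0.130 = 0.430 V.

0.430 V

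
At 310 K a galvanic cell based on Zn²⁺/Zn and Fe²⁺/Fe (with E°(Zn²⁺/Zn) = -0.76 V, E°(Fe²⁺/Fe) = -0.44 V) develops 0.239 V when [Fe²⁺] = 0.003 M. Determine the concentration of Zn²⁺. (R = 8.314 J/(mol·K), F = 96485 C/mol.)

1.3 M

From the Nernst equation, ln Q = nF(E° − E)/RT = 2×96485×(0.32 − 0.239)/(8.314×310) = 6.065, so Q = 430.
With Q = [Zn²⁺]/[Fe²⁺] and the known concentrations, [Zn²⁺] in the numerator gives [Zn²⁺] = 1.3 M.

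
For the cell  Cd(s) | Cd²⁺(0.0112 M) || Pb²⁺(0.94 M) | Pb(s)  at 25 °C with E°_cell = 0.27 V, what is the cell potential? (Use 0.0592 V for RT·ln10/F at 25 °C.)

Balancing electrons gives n = 2; the reaction quotient is Q = [Cd²⁺]/[Pb²⁺] = 0.0119.
At 25 °C, E = E° − (0.0592/n) log Q = 0.27 − (0.0592/2)(-1.924) = 0.270 + 0.057 = 0.327 V.

0.327 V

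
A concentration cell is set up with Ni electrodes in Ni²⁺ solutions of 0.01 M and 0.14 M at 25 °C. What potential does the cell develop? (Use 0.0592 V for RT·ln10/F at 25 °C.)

0.034 V

Both half-cells are Ni²⁺/Ni, so E°_cell = 0. The concentrated side is the cathode; the cell reaction moves Ni²⁺ from high to low concentration with n = 2.
Q = [Ni²⁺]_dilute/[Ni²⁺]_conc = 0.01/0.14 = 0.0714.
E = 0 − (0.0592/2) log Q = −(0.0592/2)(-1.146) = 0.0339 V.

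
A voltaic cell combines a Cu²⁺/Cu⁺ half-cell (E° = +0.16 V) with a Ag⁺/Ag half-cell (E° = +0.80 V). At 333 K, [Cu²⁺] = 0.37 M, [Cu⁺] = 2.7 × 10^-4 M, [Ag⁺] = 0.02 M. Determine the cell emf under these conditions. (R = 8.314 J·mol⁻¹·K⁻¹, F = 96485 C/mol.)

The Ag⁺/Ag couple has the higher reduction potential and acts as the cathode, so E°_cell = +0.80 − (+0.16) = 0.64 V.
Balancing electrons gives n = 1; the reaction quotient is Q = [Cu²⁺]/([Cu⁺]·[Ag⁺]) = 6.85 × 10^4.
E = E° − (RT/nF) ln Q = 0.64 − (8.314×333)/(1×96485) × (11.135) = 0.640 − 0.320 = 0.320 V.

0.320 V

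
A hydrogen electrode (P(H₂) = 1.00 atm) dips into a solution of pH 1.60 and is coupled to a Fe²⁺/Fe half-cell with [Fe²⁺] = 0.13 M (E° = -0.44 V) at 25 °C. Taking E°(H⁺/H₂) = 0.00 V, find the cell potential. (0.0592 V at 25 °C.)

0.37 V

The hydrogen couple is the cathode, so E°_cell = 0.44 V; n = 2.
[H⁺] = 10^(−1.60) = 0.025 M, and Q = [Fe²⁺]·P(H₂) / [H⁺]^2 = 206.
E = E° − (0.0592/2) log Q = 0.44 − (0.0592/2)(2.314) = 0.372 V.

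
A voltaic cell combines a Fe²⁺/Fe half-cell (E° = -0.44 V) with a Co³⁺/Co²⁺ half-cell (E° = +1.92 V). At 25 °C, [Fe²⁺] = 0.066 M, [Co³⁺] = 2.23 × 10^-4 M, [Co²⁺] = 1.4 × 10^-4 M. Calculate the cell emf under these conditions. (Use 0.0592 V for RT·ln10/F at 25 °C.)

2.41 V

The Co³⁺/Co²⁺ couple has the higher reduction potential and acts as the cathode, so E°_cell = +1.92 − (-0.44) = 2.36 V.
Balancing electrons gives n = 2; the reaction quotient is Q = [Fe²⁺]·[Co²⁺]^2/[Co³⁺]^2 = 0.0260.
At 25 °C, E = E° − (0.0592/n) log Q = 2.36 − (0.0592/2)(-1.585) = 2.360 + 0.047 = 2.407 V.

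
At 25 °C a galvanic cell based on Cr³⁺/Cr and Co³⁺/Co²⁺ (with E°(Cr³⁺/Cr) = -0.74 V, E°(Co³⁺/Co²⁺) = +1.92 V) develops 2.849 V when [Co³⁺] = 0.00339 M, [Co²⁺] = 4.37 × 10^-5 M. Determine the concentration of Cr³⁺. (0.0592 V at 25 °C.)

1.2 × 10^-4 M

From the Nernst equation, log Q = n(E° − E)/0.0592 = 3(2.66 − 2.849)/0.0592 = -9.578, so Q = 2.64 × 10^-10.
With Q = [Cr³⁺]·[Co²⁺]^3/[Co³⁺]^3 and the known concentrations, [Cr³⁺] in the numerator gives [Cr³⁺] = 1.2 × 10^-4 M.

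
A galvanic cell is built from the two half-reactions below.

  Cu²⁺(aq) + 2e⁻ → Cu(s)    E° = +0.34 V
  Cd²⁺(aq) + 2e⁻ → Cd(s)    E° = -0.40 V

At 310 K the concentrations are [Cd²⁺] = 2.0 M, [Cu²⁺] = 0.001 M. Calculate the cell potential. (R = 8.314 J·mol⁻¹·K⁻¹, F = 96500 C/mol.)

0.638 V

The Cu²⁺/Cu couple has the higher reduction potential and acts as the cathode, so E°_cell = +0.34 − (-0.40) = 0.74 V.
Balancing electrons gives n = 2; the reaction quotient is Q = [Cd²⁺]/[Cu²⁺] = 2000.
E = E° − (RT/nF) ln Q = 0.74 − (8.314×310)/(2×96500) × (7.601) = 0.740 − 0.102 = 0.638 V.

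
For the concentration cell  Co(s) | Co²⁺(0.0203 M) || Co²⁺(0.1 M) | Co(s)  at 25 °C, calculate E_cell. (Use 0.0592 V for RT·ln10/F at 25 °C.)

0.021 V

Both half-cells are Co²⁺/Co, so E°_cell = 0. The concentrated side is the cathode; the cell reaction moves Co²⁺ from high to low concentration with n = 2.
Q = [Co²⁺]_dilute/[Co²⁺]_conc = 0.0203/0.1 = 0.203.
E = 0 − (0.0592/2) log Q = −(0.0592/2)(-0.693) = 0.0205 V.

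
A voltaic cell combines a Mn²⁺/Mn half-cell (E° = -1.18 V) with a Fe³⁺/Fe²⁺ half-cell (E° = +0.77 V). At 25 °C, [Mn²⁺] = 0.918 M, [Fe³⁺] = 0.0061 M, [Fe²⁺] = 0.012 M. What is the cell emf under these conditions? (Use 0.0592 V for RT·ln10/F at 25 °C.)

1.93 V

The Fe³⁺/Fe²⁺ couple has the higher reduction potential and acts as the cathode, so E°_cell = +0.77 − (-1.18) = 1.95 V.
Balancing electrons gives n = 2; the reaction quotient is Q = [Mn²⁺]·[Fe²⁺]^2/[Fe³⁺]^2 = 3.55.
At 25 °C, E = E° − (0.0592/n) log Q = 1.95 − (0.0592/2)(0.551) = 1.950 − 0.016 = 1.934 V.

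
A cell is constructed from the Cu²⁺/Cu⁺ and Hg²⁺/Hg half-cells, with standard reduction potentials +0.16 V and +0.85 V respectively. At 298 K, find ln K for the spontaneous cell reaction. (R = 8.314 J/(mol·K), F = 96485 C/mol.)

ln K = 53.7

E°_cell = +0.85 − (+0.16) = 0.69 V, with n = 2 electrons transferred.
At equilibrium E = 0, so the Nernst equation gives ln K = nFE°/RT = (2)(96485)(0.69)/((8.314)(298)) = 53.74.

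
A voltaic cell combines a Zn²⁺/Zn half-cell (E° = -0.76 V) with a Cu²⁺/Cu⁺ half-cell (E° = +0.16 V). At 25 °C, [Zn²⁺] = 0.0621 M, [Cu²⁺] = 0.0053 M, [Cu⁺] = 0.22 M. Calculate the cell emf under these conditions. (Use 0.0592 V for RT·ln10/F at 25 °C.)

The Cu²⁺/Cu⁺ couple has the higher reduction potential and acts as the cathode, so E°_cell = +0.16 − (-0.76) = 0.92 V.
Balancing electrons gives n = 2; the reaction quotient is Q = [Zn²⁺]·[Cu⁺]^2/[Cu²⁺]^2 = 107.
At 25 °C, E = E° − (0.0592/n) log Q = 0.92 − (0.0592/2)(2.029) = 0.920 − 0.060 = 0.860 V.

0.860 V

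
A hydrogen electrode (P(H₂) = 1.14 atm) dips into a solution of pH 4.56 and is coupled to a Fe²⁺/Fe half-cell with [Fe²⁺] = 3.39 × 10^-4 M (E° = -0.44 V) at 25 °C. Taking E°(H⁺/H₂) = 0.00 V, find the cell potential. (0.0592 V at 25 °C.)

0.27 V

The hydrogen couple is the cathode, so E°_cell = 0.44 V; n = 2.
[H⁺] = 10^(−4.56) = 2.8 × 10^-5 M, and Q = [Fe²⁺]·P(H₂) / [H⁺]^2 = 5.09 × 10^5.
E = E° − (0.0592/2) log Q = 0.44 − (0.0592/2)(5.707) = 0.271 V.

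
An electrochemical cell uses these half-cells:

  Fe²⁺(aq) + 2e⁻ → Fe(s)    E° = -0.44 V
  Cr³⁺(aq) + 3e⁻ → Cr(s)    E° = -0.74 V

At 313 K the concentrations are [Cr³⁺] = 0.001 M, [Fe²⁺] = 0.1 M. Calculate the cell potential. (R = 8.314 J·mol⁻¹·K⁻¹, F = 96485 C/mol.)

0.331 V

The Fe²⁺/Fe couple has the higher reduction potential and acts as the cathode, so E°_cell = -0.44 − (-0.74) = 0.30 V.
Balancing electrons gives n = 6; the reaction quotient is Q = [Cr³⁺]^2/[Fe²⁺]^3 = 0.00100.
E = E° − (RT/nF) ln Q = 0.30 − (8.314×313)/(6×96485) × (-6.908) = 0.300 + 0.031 = 0.331 V.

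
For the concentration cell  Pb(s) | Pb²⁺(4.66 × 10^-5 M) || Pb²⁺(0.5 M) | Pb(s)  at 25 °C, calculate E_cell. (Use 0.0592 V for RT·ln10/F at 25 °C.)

0.12 V

Both half-cells are Pb²⁺/Pb, so E°_cell = 0. The concentrated side is the cathode; the cell reaction moves Pb²⁺ from high to low concentration with n = 2.
Q = [Pb²⁺]_dilute/[Pb²⁺]_conc = 4.66 × 10^-5/0.5 = 9.32 × 10^-5.
E = 0 − (0.0592/2) log Q = −(0.0592/2)(-4.031) = 0.1193 V.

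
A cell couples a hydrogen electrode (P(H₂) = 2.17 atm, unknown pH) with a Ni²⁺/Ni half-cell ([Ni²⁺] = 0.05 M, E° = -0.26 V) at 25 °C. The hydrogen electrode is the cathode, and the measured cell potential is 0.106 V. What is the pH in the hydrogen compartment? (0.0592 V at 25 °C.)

pH = 3.08

E°_cell = 0.26 V and n = 2.
log Q = n(E° − E)/0.0592 = 2×(0.26 − 0.106)/0.0592 = 5.203.
With Q = [Ni²⁺]·P(H₂) / [H⁺]^2, solving for [H⁺] gives log[H⁺] = -3.084, so pH = 3.08.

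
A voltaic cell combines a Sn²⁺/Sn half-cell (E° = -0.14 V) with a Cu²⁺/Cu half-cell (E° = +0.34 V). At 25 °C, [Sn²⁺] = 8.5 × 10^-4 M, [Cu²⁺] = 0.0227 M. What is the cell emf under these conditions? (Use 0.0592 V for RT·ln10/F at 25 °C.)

0.522 V

The Cu²⁺/Cu couple has the higher reduction potential and acts as the cathode, so E°_cell = +0.34 − (-0.14) = 0.48 V.
Balancing electrons gives n = 2; the reaction quotient is Q = [Sn²⁺]/[Cu²⁺] = 0.0374.
At 25 °C, E = E° − (0.0592/n) log Q = 0.48 − (0.0592/2)(-1.427) = 0.480 + 0.042 = 0.522 V.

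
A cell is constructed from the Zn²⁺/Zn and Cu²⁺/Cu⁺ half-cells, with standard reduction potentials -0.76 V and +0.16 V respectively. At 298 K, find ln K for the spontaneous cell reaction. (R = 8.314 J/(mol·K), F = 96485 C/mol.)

E°_cell = +0.16 − (-0.76) = 0.92 V, with n = 2 electrons transferred.
At equilibrium E = 0, so the Nernst equation gives ln K = nFE°/RT = (2)(96485)(0.92)/((8.314)(298)) = 71.66.

ln K = 71.7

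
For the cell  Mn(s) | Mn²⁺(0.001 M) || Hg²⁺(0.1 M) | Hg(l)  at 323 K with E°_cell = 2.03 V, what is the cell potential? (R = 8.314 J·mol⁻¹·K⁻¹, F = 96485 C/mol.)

Balancing electrons gives n = 2; the reaction quotient is Q = [Mn²⁺]/[Hg²⁺] = 0.0100.
E = E° − (RT/nF) ln Q = 2.03 − (8.314×323)/(2×96485) × (-4.605) = 2.030 + 0.064 = 2.094 V.

2.09 V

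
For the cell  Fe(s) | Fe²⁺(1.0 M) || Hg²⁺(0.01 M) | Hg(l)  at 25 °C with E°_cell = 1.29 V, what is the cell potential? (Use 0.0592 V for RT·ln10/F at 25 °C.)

1.23 V

Balancing electrons gives n = 2; the reaction quotient is Q = [Fe²⁺]/[Hg²⁺] = 100.
At 25 °C, E = E° − (0.0592/n) log Q = 1.29 − (0.0592/2)(2.000) = 1.290 − 0.059 = 1.231 V.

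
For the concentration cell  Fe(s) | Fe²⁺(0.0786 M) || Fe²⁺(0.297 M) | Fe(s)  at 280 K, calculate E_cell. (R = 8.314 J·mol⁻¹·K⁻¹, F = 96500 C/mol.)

0.016 V

Both half-cells are Fe²⁺/Fe, so E°_cell = 0. The concentrated side is the cathode; the cell reaction moves Fe²⁺ from high to low concentration with n = 2.
Q = [Fe²⁺]_dilute/[Fe²⁺]_conc = 0.0786/0.297 = 0.265.
E = 0 − (RT/nF) ln Q = −((8.314×280)/(2×96500))(-1.329) = 0.0160 V.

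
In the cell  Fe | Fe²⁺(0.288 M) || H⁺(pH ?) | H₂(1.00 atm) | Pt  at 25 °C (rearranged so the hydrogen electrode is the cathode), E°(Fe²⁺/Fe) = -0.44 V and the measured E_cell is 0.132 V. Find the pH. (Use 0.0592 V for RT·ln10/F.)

pH = 5.47

E°_cell = 0.44 V and n = 2.
log Q = n(E° − E)/0.0592 = 2×(0.44 − 0.132)/0.0592 = 10.405.
With Q = [Fe²⁺]·P(H₂) / [H⁺]^2, solving for [H⁺] gives log[H⁺] = -5.473, so pH = 5.47.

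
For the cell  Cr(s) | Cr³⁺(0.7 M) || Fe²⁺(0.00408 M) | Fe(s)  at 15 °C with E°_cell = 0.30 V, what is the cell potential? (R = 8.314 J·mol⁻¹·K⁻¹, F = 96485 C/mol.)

Balancing electrons gives n = 6; the reaction quotient is Q = [Cr³⁺]^2/[Fe²⁺]^3 = 7.21 × 10^6.
E = E° − (RT/nF) ln Q = 0.30 − (8.314×288)/(6×96485) × (15.792) = 0.300 − 0.065 = 0.235 V.

0.235 V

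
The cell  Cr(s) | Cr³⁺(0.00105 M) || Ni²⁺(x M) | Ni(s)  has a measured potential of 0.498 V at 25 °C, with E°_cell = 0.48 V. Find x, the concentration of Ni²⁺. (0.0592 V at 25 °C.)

0.042 M

From the Nernst equation, log Q = n(E° − E)/0.0592 = 6(0.48 − 0.498)/0.0592 = -1.824, so Q = 0.0150.
With Q = [Cr³⁺]^2/[Ni²⁺]^3 and the known concentrations, [Ni²⁺]^3 in the denominator gives [Ni²⁺] = 0.042 M.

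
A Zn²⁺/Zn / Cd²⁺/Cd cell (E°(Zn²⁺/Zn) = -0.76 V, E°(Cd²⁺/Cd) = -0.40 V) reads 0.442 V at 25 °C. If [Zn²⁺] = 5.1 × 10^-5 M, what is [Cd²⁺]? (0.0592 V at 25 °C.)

0.03 M

From the Nernst equation, log Q = n(E° − E)/0.0592 = 2(0.36 − 0.442)/0.0592 = -2.770, so Q = 0.00170.
With Q = [Zn²⁺]/[Cd²⁺] and the known concentrations, [Cd²⁺] in the denominator gives [Cd²⁺] = 0.03 M.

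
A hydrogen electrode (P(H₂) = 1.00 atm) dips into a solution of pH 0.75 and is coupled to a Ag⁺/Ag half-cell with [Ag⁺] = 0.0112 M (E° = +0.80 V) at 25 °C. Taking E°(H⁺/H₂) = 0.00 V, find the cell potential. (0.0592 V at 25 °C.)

0.73 V

The Ag⁺/Ag couple is the cathode, so E°_cell = 0.80 V; n = 2.
[H⁺] = 10^(−0.75) = 0.18 M, and Q = [H⁺]^2 / ([Ag⁺]^2·P(H₂)) = 252.
E = E° − (0.0592/2) log Q = 0.80 − (0.0592/2)(2.402) = 0.729 V.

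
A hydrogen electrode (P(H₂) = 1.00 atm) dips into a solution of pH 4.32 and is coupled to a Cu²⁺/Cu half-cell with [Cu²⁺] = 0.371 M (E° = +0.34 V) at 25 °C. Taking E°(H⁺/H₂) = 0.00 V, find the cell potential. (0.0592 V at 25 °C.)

The Cu²⁺/Cu couple is the cathode, so E°_cell = 0.34 V; n = 2.
[H⁺] = 10^(−4.32) = 4.8 × 10^-5 M, and Q = [H⁺]^2 / ([Cu²⁺]·P(H₂)) = 6.17 × 10^-9.
E = E° − (0.0592/2) log Q = 0.34 − (0.0592/2)(-8.209) = 0.583 V.

0.58 V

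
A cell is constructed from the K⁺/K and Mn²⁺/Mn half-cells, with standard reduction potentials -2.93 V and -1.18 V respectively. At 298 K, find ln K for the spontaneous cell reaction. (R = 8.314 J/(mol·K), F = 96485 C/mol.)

E°_cell = -1.18 − (-2.93) = 1.75 V, with n = 2 electrons transferred.
At equilibrium E = 0, so the Nernst equation gives ln K = nFE°/RT = (2)(96485)(1.75)/((8.314)(298)) = 136.30.

ln K = 136.3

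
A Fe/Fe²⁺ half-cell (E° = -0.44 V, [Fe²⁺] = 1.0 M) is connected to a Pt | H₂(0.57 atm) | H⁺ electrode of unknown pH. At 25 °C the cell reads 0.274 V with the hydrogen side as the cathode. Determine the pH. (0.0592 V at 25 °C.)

pH = 2.93

E°_cell = 0.44 V and n = 2.
log Q = n(E° − E)/0.0592 = 2×(0.44 − 0.274)/0.0592 = 5.608.
With Q = [Fe²⁺]·P(H₂) / [H⁺]^2, solving for [H⁺] gives log[H⁺] = -2.926, so pH = 2.93.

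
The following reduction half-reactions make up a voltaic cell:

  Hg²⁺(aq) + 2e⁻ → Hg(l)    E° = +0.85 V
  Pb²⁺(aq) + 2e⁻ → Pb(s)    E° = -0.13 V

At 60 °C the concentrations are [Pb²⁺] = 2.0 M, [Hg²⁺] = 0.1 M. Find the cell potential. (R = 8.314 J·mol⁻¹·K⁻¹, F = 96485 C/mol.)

0.937 V

The Hg²⁺/Hg couple has the higher reduction potential and acts as the cathode, so E°_cell = +0.85 − (-0.13) = 0.98 V.
Balancing electrons gives n = 2; the reaction quotient is Q = [Pb²⁺]/[Hg²⁺] = 20.0.
E = E° − (RT/nF) ln Q = 0.98 − (8.314×333)/(2×96485) × (2.996) = 0.980 − 0.043 = 0.937 V.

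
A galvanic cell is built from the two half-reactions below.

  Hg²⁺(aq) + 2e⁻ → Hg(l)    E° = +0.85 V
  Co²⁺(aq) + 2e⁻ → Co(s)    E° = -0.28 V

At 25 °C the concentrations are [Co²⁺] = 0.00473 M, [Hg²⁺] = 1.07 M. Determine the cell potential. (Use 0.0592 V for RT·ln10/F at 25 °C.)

The Hg²⁺/Hg couple has the higher reduction potential and acts as the cathode, so E°_cell = +0.85 − (-0.28) = 1.13 V.
Balancing electrons gives n = 2; the reaction quotient is Q = [Co²⁺]/[Hg²⁺] = 0.00442.
At 25 °C, E = E° − (0.0592/n) log Q = 1.13 − (0.0592/2)(-2.355) = 1.130 + 0.070 = 1.200 V.

1.20 V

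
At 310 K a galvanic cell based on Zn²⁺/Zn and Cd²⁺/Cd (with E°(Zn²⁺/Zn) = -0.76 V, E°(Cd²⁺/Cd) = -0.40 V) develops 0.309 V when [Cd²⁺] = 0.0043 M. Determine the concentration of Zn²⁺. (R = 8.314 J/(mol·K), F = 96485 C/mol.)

From the Nernst equation, ln Q = nF(E° − E)/RT = 2×96485×(0.36 − 0.309)/(8.314×310) = 3.818, so Q = 45.5.
With Q = [Zn²⁺]/[Cd²⁺] and the known concentrations, [Zn²⁺] in the numerator gives [Zn²⁺] = 0.2 M.

0.2 M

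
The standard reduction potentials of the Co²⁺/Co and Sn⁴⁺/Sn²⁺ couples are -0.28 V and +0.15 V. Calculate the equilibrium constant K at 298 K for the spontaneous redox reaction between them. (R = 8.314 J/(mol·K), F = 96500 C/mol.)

E°_cell = +0.15 − (-0.28) = 0.43 V, with n = 2 electrons transferred.
At equilibrium E = 0, so the Nernst equation gives ln K = nFE°/RT = (2)(96500)(0.43)/((8.314)(298)) = 33.50.
K = e^33.50 = 3.5 × 10^14.

3.5 × 10^14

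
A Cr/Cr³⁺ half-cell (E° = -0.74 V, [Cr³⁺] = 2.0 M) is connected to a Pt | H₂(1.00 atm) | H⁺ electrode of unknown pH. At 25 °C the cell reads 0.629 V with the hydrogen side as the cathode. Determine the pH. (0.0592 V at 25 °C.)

E°_cell = 0.74 V and n = 6.
log Q = n(E° − E)/0.0592 = 6×(0.74 − 0.629)/0.0592 = 11.250.
With Q = [Cr³⁺]^2·P(H₂)^3 / [H⁺]^6, solving for [H⁺] gives log[H⁺] = -1.775, so pH = 1.77.

pH = 1.77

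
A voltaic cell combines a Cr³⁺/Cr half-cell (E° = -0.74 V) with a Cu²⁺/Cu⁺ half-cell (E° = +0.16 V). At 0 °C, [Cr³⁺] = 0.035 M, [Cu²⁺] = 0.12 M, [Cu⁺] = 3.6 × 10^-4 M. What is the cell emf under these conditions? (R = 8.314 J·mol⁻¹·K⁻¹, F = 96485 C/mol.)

1.06 V

The Cu²⁺/Cu⁺ couple has the higher reduction potential and acts as the cathode, so E°_cell = +0.16 − (-0.74) = 0.90 V.
Balancing electrons gives n = 3; the reaction quotient is Q = [Cr³⁺]·[Cu⁺]^3/[Cu²⁺]^3 = 9.45 × 10^-10.
E = E° − (RT/nF) ln Q = 0.90 − (8.314×273)/(3×96485) × (-20.780) = 0.900 + 0.163 = 1.063 V.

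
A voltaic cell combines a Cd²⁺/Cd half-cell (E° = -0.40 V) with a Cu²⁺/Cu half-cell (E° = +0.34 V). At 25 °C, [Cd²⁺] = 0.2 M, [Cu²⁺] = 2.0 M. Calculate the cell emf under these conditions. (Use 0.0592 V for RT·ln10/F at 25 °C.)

0.770 V

The Cu²⁺/Cu couple has the higher reduction potential and acts as the cathode, so E°_cell = +0.34 − (-0.40) = 0.74 V.
Balancing electrons gives n = 2; the reaction quotient is Q = [Cd²⁺]/[Cu²⁺] = 0.100.
At 25 °C, E = E° − (0.0592/n) log Q = 0.74 − (0.0592/2)(-1.000) = 0.740 + 0.030 = 0.770 V.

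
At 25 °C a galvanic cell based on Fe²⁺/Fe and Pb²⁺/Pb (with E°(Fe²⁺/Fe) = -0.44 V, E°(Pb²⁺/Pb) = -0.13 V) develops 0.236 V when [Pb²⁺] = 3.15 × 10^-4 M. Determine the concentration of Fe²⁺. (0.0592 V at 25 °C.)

From the Nernst equation, log Q = n(E° − E)/0.0592 = 2(0.31 − 0.236)/0.0592 = 2.500, so Q = 316.
With Q = [Fe²⁺]/[Pb²⁺] and the known concentrations, [Fe²⁺] in the numerator gives [Fe²⁺] = 0.1 M.

0.1 M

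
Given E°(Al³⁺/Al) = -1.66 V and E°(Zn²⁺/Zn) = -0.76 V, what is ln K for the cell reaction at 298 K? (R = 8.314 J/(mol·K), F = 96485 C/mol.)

ln K = 210.3

E°_cell = -0.76 − (-1.66) = 0.90 V, with n = 6 electrons transferred.
At equilibrium E = 0, so the Nernst equation gives ln K = nFE°/RT = (6)(96485)(0.90)/((8.314)(298)) = 210.29.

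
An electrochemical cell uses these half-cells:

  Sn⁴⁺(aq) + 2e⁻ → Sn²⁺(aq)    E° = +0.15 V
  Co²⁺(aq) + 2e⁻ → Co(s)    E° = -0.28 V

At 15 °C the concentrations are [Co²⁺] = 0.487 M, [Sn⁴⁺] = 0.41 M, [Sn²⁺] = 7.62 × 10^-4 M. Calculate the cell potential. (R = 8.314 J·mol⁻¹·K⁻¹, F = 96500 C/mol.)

0.517 V

The Sn⁴⁺/Sn²⁺ couple has the higher reduction potential and acts as the cathode, so E°_cell = +0.15 − (-0.28) = 0.43 V.
Balancing electrons gives n = 2; the reaction quotient is Q = [Co²⁺]·[Sn²⁺]/[Sn⁴⁺] = 9.05 × 10^-4.
E = E° − (RT/nF) ln Q = 0.43 − (8.314×288)/(2×96500) × (-7.007) = 0.430 + 0.087 = 0.517 V.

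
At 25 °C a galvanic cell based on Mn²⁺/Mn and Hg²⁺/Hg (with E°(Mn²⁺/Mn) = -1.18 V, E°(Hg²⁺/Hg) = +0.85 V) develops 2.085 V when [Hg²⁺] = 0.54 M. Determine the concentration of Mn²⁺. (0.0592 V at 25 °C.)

0.0075 M

From the Nernst equation, log Q = n(E° − E)/0.0592 = 2(2.03 − 2.085)/0.0592 = -1.858, so Q = 0.0139.
With Q = [Mn²⁺]/[Hg²⁺] and the known concentrations, [Mn²⁺] in the numerator gives [Mn²⁺] = 0.0075 M.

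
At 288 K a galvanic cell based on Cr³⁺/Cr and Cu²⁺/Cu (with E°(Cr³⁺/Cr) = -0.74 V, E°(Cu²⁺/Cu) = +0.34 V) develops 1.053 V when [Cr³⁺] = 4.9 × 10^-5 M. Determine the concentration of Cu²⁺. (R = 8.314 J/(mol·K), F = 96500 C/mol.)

1.5 × 10^-4 M

From the Nernst equation, ln Q = nF(E° − E)/RT = 6×96500×(1.08 − 1.053)/(8.314×288) = 6.529, so Q = 685.
With Q = [Cr³⁺]^2/[Cu²⁺]^3 and the known concentrations, [Cu²⁺]^3 in the denominator gives [Cu²⁺] = 1.5 × 10^-4 M.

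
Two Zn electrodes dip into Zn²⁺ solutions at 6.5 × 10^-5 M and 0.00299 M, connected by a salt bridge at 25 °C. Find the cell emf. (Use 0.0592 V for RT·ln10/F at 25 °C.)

0.049 V

Both half-cells are Zn²⁺/Zn, so E°_cell = 0. The concentrated side is the cathode; the cell reaction moves Zn²⁺ from high to low concentration with n = 2.
Q = [Zn²⁺]_dilute/[Zn²⁺]_conc = 6.5 × 10^-5/0.00299 = 0.0217.
E = 0 − (0.0592/2) log Q = −(0.0592/2)(-1.663) = 0.0492 V.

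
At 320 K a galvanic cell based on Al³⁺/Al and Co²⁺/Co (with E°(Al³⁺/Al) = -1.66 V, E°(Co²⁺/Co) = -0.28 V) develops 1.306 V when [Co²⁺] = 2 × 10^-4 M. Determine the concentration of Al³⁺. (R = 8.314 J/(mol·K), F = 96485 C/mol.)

From the Nernst equation, ln Q = nF(E° − E)/RT = 6×96485×(1.38 − 1.306)/(8.314×320) = 16.102, so Q = 9.84 × 10^6.
With Q = [Al³⁺]^2/[Co²⁺]^3 and the known concentrations, [Al³⁺]^2 in the numerator gives [Al³⁺] = 0.0089 M.

0.0089 M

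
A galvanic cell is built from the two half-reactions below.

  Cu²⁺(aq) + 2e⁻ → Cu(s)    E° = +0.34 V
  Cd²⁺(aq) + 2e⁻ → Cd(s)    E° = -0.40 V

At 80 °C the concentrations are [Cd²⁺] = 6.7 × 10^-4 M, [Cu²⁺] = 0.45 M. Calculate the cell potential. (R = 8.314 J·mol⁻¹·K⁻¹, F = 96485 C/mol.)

0.839 V

The Cu²⁺/Cu couple has the higher reduction potential and acts as the cathode, so E°_cell = +0.34 − (-0.40) = 0.74 V.
Balancing electrons gives n = 2; the reaction quotient is Q = [Cd²⁺]/[Cu²⁺] = 0.00149.
E = E° − (RT/nF) ln Q = 0.74 − (8.314×353)/(2×96485) × (-6.510) = 0.740 + 0.099 = 0.839 V.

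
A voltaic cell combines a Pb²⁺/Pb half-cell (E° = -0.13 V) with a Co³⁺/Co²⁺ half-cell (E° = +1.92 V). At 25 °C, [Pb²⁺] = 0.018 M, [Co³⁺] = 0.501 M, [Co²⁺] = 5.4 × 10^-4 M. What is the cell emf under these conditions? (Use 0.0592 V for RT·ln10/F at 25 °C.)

The Co³⁺/Co²⁺ couple has the higher reduction potential and acts as the cathode, so E°_cell = +1.92 − (-0.13) = 2.05 V.
Balancing electrons gives n = 2; the reaction quotient is Q = [Pb²⁺]·[Co²⁺]^2/[Co³⁺]^2 = 2.09 × 10^-8.
At 25 °C, E = E° − (0.0592/n) log Q = 2.05 − (0.0592/2)(-7.680) = 2.050 + 0.227 = 2.277 V.

2.28 V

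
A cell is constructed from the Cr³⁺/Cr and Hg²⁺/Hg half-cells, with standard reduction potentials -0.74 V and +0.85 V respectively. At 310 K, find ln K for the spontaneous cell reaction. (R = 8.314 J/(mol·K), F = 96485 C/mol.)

ln K = 357.1

E°_cell = +0.85 − (-0.74) = 1.59 V, with n = 6 electrons transferred.
At equilibrium E = 0, so the Nernst equation gives ln K = nFE°/RT = (6)(96485)(1.59)/((8.314)(310)) = 357.14.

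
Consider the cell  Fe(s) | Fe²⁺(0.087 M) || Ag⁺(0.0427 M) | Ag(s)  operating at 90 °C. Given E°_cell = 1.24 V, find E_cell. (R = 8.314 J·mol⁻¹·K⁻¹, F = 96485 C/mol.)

1.18 V

Balancing electrons gives n = 2; the reaction quotient is Q = [Fe²⁺]/[Ag⁺]^2 = 47.7.
E = E° − (RT/nF) ln Q = 1.24 − (8.314×363)/(2×96485) × (3.865) = 1.240 − 0.060 = 1.180 V.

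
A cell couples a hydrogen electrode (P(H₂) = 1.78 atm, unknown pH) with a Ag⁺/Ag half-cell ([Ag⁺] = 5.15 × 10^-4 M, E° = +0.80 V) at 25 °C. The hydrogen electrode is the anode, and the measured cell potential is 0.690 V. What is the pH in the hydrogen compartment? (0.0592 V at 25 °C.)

E°_cell = 0.80 V and n = 2.
log Q = n(E° − E)/0.0592 = 2×(0.80 − 0.690)/0.0592 = 3.716.
With Q = [H⁺]^2 / ([Ag⁺]^2·P(H₂)), solving for [H⁺] gives log[H⁺] = -1.305, so pH = 1.30.

pH = 1.30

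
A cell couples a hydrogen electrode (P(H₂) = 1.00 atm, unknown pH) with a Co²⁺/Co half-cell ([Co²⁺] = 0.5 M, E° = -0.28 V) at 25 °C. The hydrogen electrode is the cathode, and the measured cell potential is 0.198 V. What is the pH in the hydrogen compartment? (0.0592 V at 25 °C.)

pH = 1.54

E°_cell = 0.28 V and n = 2.
log Q = n(E° − E)/0.0592 = 2×(0.28 − 0.198)/0.0592 = 2.770.
With Q = [Co²⁺]·P(H₂) / [H⁺]^2, solving for [H⁺] gives log[H⁺] = -1.536, so pH = 1.54.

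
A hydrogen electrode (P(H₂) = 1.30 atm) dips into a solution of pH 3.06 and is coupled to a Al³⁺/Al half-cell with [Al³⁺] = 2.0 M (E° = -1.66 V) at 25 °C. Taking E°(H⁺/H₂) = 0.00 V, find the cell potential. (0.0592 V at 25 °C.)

1.47 V

The hydrogen couple is the cathode, so E°_cell = 1.66 V; n = 6.
[H⁺] = 10^(−3.06) = 8.7 × 10^-4 M, and Q = [Al³⁺]^2·P(H₂)^3 / [H⁺]^6 = 2.01 × 10^19.
E = E° − (0.0592/6) log Q = 1.66 − (0.0592/6)(19.304) = 1.470 V.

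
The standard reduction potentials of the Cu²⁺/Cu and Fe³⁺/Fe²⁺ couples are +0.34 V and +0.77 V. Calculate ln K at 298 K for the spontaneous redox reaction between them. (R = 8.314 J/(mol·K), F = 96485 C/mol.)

E°_cell = +0.77 − (+0.34) = 0.43 V, with n = 2 electrons transferred.
At equilibrium E = 0, so the Nernst equation gives ln K = nFE°/RT = (2)(96485)(0.43)/((8.314)(298)) = 33.49.

ln K = 33.5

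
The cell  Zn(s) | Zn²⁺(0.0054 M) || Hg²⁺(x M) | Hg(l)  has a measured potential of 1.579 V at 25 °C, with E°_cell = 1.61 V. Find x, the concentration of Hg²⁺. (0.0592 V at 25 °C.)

From the Nernst equation, log Q = n(E° − E)/0.0592 = 2(1.61 − 1.579)/0.0592 = 1.047, so Q = 11.2.
With Q = [Zn²⁺]/[Hg²⁺] and the known concentrations, [Hg²⁺] in the denominator gives [Hg²⁺] = 4.8 × 10^-4 M.

4.8 × 10^-4 M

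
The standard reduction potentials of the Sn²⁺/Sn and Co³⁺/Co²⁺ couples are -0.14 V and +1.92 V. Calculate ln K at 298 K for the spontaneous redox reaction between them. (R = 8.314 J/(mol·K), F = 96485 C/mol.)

ln K = 160.4

E°_cell = +1.92 − (-0.14) = 2.06 V, with n = 2 electrons transferred.
At equilibrium E = 0, so the Nernst equation gives ln K = nFE°/RT = (2)(96485)(2.06)/((8.314)(298)) = 160.45.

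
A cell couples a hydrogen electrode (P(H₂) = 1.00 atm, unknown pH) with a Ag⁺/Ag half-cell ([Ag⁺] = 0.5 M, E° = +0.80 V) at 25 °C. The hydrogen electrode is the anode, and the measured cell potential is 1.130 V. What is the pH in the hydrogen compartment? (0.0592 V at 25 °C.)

pH = 5.88

E°_cell = 0.80 V and n = 2.
log Q = n(E° − E)/0.0592 = 2×(0.80 − 1.130)/0.0592 = -11.149.
With Q = [H⁺]^2 / ([Ag⁺]^2·P(H₂)), solving for [H⁺] gives log[H⁺] = -5.875, so pH = 5.88.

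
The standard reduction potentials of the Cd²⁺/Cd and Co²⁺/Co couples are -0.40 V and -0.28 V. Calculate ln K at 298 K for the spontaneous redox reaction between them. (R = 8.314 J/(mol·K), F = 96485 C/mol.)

E°_cell = -0.28 − (-0.40) = 0.12 V, with n = 2 electrons transferred.
At equilibrium E = 0, so the Nernst equation gives ln K = nFE°/RT = (2)(96485)(0.12)/((8.314)(298)) = 9.35.

ln K = 9.3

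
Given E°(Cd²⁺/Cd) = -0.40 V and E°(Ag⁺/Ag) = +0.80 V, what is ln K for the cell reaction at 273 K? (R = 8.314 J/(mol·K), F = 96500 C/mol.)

ln K = 102.0

E°_cell = +0.80 − (-0.40) = 1.20 V, with n = 2 electrons transferred.
At equilibrium E = 0, so the Nernst equation gives ln K = nFE°/RT = (2)(96500)(1.20)/((8.314)(273)) = 102.04.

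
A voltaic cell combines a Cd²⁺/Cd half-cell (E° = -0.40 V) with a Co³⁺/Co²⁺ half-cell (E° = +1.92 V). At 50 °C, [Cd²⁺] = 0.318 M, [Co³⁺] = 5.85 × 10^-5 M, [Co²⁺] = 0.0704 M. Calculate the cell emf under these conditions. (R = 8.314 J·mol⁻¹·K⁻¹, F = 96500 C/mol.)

2.14 V

The Co³⁺/Co²⁺ couple has the higher reduction potential and acts as the cathode, so E°_cell = +1.92 − (-0.40) = 2.32 V.
Balancing electrons gives n = 2; the reaction quotient is Q = [Cd²⁺]·[Co²⁺]^2/[Co³⁺]^2 = 4.61 × 10^5.
E = E° − (RT/nF) ln Q = 2.32 − (8.314×323)/(2×96500) × (13.040) = 2.320 − 0.181 = 2.139 V.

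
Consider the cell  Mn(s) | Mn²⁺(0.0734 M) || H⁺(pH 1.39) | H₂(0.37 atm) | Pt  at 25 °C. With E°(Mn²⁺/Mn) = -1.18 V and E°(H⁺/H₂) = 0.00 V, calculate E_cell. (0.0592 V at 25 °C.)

The hydrogen couple is the cathode, so E°_cell = 1.18 V; n = 2.
[H⁺] = 10^(−1.39) = 0.041 M, and Q = [Mn²⁺]·P(H₂) / [H⁺]^2 = 16.4.
E = E° − (0.0592/2) log Q = 1.18 − (0.0592/2)(1.214) = 1.144 V.

1.14 V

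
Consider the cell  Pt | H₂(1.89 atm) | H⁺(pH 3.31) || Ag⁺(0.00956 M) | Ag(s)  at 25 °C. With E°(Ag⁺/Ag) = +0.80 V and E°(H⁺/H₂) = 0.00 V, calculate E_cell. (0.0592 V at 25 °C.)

The Ag⁺/Ag couple is the cathode, so E°_cell = 0.80 V; n = 2.
[H⁺] = 10^(−3.31) = 4.9 × 10^-4 M, and Q = [H⁺]^2 / ([Ag⁺]^2·P(H₂)) = 0.00139.
E = E° − (0.0592/2) log Q = 0.80 − (0.0592/2)(-2.857) = 0.885 V.

0.88 V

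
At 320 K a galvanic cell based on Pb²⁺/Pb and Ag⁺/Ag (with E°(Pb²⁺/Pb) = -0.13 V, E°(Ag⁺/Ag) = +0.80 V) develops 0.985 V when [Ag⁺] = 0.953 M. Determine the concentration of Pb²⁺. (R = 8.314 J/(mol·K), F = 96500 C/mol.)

From the Nernst equation, ln Q = nF(E° − E)/RT = 2×96500×(0.93 − 0.985)/(8.314×320) = -3.990, so Q = 0.0185.
With Q = [Pb²⁺]/[Ag⁺]^2 and the known concentrations, [Pb²⁺] in the numerator gives [Pb²⁺] = 0.017 M.

0.017 M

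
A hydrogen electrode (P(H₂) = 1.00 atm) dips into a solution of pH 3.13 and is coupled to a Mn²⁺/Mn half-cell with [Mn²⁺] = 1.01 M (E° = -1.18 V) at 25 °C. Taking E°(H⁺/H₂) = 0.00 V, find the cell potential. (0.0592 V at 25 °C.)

The hydrogen couple is the cathode, so E°_cell = 1.18 V; n = 2.
[H⁺] = 10^(−3.13) = 7.4 × 10^-4 M, and Q = [Mn²⁺]·P(H₂) / [H⁺]^2 = 1.84 × 10^6.
E = E° − (0.0592/2) log Q = 1.18 − (0.0592/2)(6.264) = 0.995 V.

0.99 V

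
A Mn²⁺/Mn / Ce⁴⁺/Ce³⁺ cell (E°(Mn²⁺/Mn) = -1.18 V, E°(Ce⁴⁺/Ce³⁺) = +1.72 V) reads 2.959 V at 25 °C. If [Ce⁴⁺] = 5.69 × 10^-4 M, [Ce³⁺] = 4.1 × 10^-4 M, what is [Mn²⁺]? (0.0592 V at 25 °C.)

From the Nernst equation, log Q = n(E° − E)/0.0592 = 2(2.90 − 2.959)/0.0592 = -1.993, so Q = 0.0102.
With Q = [Mn²⁺]·[Ce³⁺]^2/[Ce⁴⁺]^2 and the known concentrations, [Mn²⁺] in the numerator gives [Mn²⁺] = 0.02 M.

0.02 M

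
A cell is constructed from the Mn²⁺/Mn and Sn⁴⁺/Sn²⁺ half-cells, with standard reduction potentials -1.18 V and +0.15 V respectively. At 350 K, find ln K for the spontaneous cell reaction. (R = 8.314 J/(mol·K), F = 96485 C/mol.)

ln K = 88.2

E°_cell = +0.15 − (-1.18) = 1.33 V, with n = 2 electrons transferred.
At equilibrium E = 0, so the Nernst equation gives ln K = nFE°/RT = (2)(96485)(1.33)/((8.314)(350)) = 88.20.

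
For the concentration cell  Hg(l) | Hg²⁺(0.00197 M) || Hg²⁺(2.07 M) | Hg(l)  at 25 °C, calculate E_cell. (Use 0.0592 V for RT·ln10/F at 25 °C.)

Both half-cells are Hg²⁺/Hg, so E°_cell = 0. The concentrated side is the cathode; the cell reaction moves Hg²⁺ from high to low concentration with n = 2.
Q = [Hg²⁺]_dilute/[Hg²⁺]_conc = 0.00197/2.07 = 9.52 × 10^-4.
E = 0 − (0.0592/2) log Q = −(0.0592/2)(-3.022) = 0.0895 V.

0.089 V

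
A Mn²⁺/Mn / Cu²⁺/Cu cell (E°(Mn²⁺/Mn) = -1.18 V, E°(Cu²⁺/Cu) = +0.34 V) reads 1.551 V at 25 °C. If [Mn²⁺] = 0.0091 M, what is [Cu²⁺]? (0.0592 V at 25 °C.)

From the Nernst equation, log Q = n(E° − E)/0.0592 = 2(1.52 − 1.551)/0.0592 = -1.047, so Q = 0.0897.
With Q = [Mn²⁺]/[Cu²⁺] and the known concentrations, [Cu²⁺] in the denominator gives [Cu²⁺] = 0.1 M.

0.1 M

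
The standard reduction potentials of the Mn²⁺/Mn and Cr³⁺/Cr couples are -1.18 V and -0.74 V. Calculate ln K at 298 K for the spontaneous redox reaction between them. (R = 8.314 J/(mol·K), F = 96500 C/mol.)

ln K = 102.8

E°_cell = -0.74 − (-1.18) = 0.44 V, with n = 6 electrons transferred.
At equilibrium E = 0, so the Nernst equation gives ln K = nFE°/RT = (6)(96500)(0.44)/((8.314)(298)) = 102.83.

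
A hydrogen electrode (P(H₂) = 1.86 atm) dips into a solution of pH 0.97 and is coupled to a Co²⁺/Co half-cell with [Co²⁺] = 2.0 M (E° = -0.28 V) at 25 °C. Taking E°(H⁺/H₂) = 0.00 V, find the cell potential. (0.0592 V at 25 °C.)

The hydrogen couple is the cathode, so E°_cell = 0.28 V; n = 2.
[H⁺] = 10^(−0.97) = 0.11 M, and Q = [Co²⁺]·P(H₂) / [H⁺]^2 = 324.
E = E° − (0.0592/2) log Q = 0.28 − (0.0592/2)(2.511) = 0.206 V.

0.21 V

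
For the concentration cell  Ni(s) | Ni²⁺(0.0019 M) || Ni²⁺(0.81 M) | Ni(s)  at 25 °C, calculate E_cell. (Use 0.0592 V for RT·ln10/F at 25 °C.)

Both half-cells are Ni²⁺/Ni, so E°_cell = 0. The concentrated side is the cathode; the cell reaction moves Ni²⁺ from high to low concentration with n = 2.
Q = [Ni²⁺]_dilute/[Ni²⁺]_conc = 0.0019/0.81 = 0.00235.
E = 0 − (0.0592/2) log Q = −(0.0592/2)(-2.630) = 0.0778 V.

0.078 V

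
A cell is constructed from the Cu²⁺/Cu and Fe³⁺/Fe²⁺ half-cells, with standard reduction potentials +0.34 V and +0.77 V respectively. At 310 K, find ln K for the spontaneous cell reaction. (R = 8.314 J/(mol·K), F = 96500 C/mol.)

E°_cell = +0.77 − (+0.34) = 0.43 V, with n = 2 electrons transferred.
At equilibrium E = 0, so the Nernst equation gives ln K = nFE°/RT = (2)(96500)(0.43)/((8.314)(310)) = 32.20.

ln K = 32.2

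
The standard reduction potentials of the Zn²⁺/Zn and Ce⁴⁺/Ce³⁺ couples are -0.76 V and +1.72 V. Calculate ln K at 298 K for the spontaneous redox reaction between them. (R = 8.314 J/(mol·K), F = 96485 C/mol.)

ln K = 193.2

E°_cell = +1.72 − (-0.76) = 2.48 V, with n = 2 electrons transferred.
At equilibrium E = 0, so the Nernst equation gives ln K = nFE°/RT = (2)(96485)(2.48)/((8.314)(298)) = 193.16.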